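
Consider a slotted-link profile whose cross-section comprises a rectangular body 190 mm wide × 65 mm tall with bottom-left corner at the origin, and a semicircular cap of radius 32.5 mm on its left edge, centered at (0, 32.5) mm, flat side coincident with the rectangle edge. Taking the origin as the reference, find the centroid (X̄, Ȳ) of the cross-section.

X̄ = 82.12 mm, Ȳ = 32.50 mm

rectangular body: A = 190 × 65 = 12350.00, centroid at (95.00, 32.50).
semicircular end: A = ½π·32.5² = 1659.15, centroid at (-13.79, 32.50).
ΣA = 14009.15 mm²
ΣAX̄ = (12350.00)(95.00) + (1659.15)(-13.79) = 1150364.58 mm³
ΣAȲ = (12350.00)(32.50) + (1659.15)(32.50) = 455297.49 mm³
X̄ = 1150364.58 / 14009.15 = 82.12 mm
Ȳ = 455297.49 / 14009.15 = 32.50 mm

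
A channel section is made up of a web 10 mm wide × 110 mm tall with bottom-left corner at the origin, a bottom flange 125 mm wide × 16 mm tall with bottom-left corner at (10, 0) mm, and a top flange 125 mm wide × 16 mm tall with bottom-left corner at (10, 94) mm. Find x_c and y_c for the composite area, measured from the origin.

x_c = 57.94 mm, y_c = 55.00 mm

web: A = 10 × 110 = 1100.00, centroid at (5.00, 55.00).
bottom flange: A = 125 × 16 = 2000.00, centroid at (72.50, 8.00).
top flange: A = 125 × 16 = 2000.00, centroid at (72.50, 102.00).
ΣA = 5100.00 mm²
ΣAx_c = (1100.00)(5.00) + (2000.00)(72.50) + (2000.00)(72.50) = 295500.00 mm³
ΣAy_c = (1100.00)(55.00) + (2000.00)(8.00) + (2000.00)(102.00) = 280500.00 mm³
x_c = 295500.00 / 5100.00 = 57.94 mm
y_c = 280500.00 / 5100.00 = 55.00 mm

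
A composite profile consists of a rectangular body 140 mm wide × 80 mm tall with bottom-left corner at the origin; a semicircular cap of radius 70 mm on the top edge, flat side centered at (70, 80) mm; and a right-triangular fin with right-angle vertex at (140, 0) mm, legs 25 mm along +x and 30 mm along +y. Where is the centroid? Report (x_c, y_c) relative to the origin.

x_c = 71.52 mm, y_c = 67.26 mm

rectangular body: A = 140 × 80 = 11200.00, centroid at (70.00, 40.00).
semicircular top: A = ½π·70² = 7696.90, centroid at (70.00, 109.71).
triangular fin: A = ½·25·30 = 375.00, centroid at (148.33, 10.00).
ΣA = 19271.90 mm², ΣAx_c = 1378408.14 mm³, ΣAy_c = 1296168.83 mm³.
x_c = 1378408.14/19271.90 = 71.52 mm; y_c = 1296168.83/19271.90 = 67.26 mm.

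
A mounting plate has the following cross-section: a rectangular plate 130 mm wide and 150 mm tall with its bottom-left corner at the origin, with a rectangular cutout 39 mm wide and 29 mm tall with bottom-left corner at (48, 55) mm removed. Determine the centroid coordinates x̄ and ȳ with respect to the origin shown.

x̄ = 64.85 mm, ȳ = 75.34 mm

plate: A = 130 × 150 = 19500.00, centroid at (65.00, 75.00).
hole: A = −(39 × 29) = -1131.00, centroid at (67.50, 69.50).
ΣA = 18369.00 mm²
ΣAx̄ = (19500.00)(65.00) + (-1131.00)(67.50) = 1191157.50 mm³
ΣAȳ = (19500.00)(75.00) + (-1131.00)(69.50) = 1383895.50 mm³
x̄ = 1191157.50 / 18369.00 = 64.85 mm
ȳ = 1383895.50 / 18369.00 = 75.34 mm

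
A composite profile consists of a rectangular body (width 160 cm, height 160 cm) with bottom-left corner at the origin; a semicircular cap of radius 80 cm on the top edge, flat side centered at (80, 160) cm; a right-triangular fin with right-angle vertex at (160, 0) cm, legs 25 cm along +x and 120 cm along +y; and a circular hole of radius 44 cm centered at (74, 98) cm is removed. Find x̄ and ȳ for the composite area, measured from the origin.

x̄ = 85.44 cm, ȳ = 111.42 cm

rectangular body: A = 160 × 160 = 25600.00, centroid at (80.00, 80.00).
semicircular top: A = ½π·80² = 10053.10, centroid at (80.00, 193.95).
triangular fin: A = ½·25·120 = 1500.00, centroid at (168.33, 40.00).
hole: A = −π·44² = -6082.12, centroid at (74.00, 98.00).
ΣA = 31070.97 cm², ΣAx̄ = 2654670.59 cm³, ΣAȳ = 3461780.68 cm³.
x̄ = 2654670.59/31070.97 = 85.44 cm; ȳ = 3461780.68/31070.97 = 111.42 cm.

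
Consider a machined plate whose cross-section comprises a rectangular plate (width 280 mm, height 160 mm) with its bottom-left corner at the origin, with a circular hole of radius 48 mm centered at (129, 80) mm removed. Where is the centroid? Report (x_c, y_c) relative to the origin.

x_c = 142.12 mm, y_c = 80.00 mm

plate: A = 280 × 160 = 44800.00, centroid at (140.00, 80.00).
hole: A = −π·48² = -7238.23, centroid at (129.00, 80.00).
ΣA = 37561.77 mm²
ΣAx_c = (44800.00)(140.00) + (-7238.23)(129.00) = 5338268.40 mm³
ΣAy_c = (44800.00)(80.00) + (-7238.23)(80.00) = 3004941.64 mm³
x_c = 5338268.40 / 37561.77 = 142.12 mm
y_c = 3004941.64 / 37561.77 = 80.00 mm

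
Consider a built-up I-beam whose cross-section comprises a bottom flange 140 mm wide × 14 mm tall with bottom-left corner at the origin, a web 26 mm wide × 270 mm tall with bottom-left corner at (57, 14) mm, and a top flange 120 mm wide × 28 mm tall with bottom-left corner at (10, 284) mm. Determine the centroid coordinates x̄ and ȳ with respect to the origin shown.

x̄ = 70.00 mm, ȳ = 167.02 mm

bottom flange: A = 140 × 14 = 1960.00, centroid at (70.00, 7.00).
web: A = 26 × 270 = 7020.00, centroid at (70.00, 149.00).
top flange: A = 120 × 28 = 3360.00, centroid at (70.00, 298.00).
ΣA = 12340.00 mm², ΣAx̄ = 863800.00 mm³, ΣAȳ = 2060980.00 mm³.
x̄ = 863800.00/12340.00 = 70.00 mm; ȳ = 2060980.00/12340.00 = 167.02 mm.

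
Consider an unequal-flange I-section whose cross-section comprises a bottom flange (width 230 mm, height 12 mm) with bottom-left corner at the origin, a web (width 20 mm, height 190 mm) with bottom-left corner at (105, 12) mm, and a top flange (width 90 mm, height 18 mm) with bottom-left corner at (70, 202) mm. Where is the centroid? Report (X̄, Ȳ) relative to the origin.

X̄ = 115.00 mm, Ȳ = 93.52 mm

Part | A | x̄ᵢ | ȳᵢ | A·x̄ᵢ | A·ȳᵢ
bottom flange | 2760.00 | 115.00 | 6.00 | 317400.00 | 16560.00
web | 3800.00 | 115.00 | 107.00 | 437000.00 | 406600.00
top flange | 1620.00 | 115.00 | 211.00 | 186300.00 | 341820.00
Σ | 8180.00 |  |  | 940700.00 | 764980.00
X̄ = 940700.00 / 8180.00 = 115.00 mm
Ȳ = 764980.00 / 8180.00 = 93.52 mm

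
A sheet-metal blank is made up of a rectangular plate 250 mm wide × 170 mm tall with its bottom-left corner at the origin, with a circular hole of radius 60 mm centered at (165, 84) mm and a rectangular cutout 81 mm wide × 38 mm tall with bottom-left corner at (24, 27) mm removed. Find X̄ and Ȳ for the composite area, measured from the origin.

X̄ = 115.53 mm, Ȳ = 89.67 mm

Part | A | x̄ᵢ | ȳᵢ | A·x̄ᵢ | A·ȳᵢ
plate | 42500.00 | 125.00 | 85.00 | 5312500.00 | 3612500.00
hole 1 | -11309.73 | 165.00 | 84.00 | -1866106.04 | -950017.62
hole 2 | -3078.00 | 64.50 | 46.00 | -198531.00 | -141588.00
Σ | 28112.27 |  |  | 3247862.96 | 2520894.38
X̄ = 3247862.96 / 28112.27 = 115.53 mm
Ȳ = 2520894.38 / 28112.27 = 89.67 mm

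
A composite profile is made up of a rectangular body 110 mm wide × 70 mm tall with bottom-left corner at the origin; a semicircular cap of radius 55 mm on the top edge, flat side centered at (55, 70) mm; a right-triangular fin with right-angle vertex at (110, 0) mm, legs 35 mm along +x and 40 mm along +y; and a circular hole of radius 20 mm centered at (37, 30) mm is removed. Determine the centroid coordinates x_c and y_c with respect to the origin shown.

rectangular body: A = 110 × 70 = 7700.00, centroid at (55.00, 35.00).
semicircular top: A = ½π·55² = 4751.66, centroid at (55.00, 93.34).
triangular fin: A = ½·35·40 = 700.00, centroid at (121.67, 13.33).
hole: A = −π·20² = -1256.64, centroid at (37.00, 30.00).
ΣA = 11895.02 mm²
ΣAx_c = (7700.00)(55.00) + (4751.66)(55.00) + (700.00)(121.67) + (-1256.64)(37.00) = 723512.33 mm³
ΣAy_c = (7700.00)(35.00) + (4751.66)(93.34) + (700.00)(13.33) + (-1256.64)(30.00) = 684667.01 mm³
x_c = 723512.33 / 11895.02 = 60.82 mm
y_c = 684667.01 / 11895.02 = 57.56 mm

x_c = 60.82 mm, y_c = 57.56 mm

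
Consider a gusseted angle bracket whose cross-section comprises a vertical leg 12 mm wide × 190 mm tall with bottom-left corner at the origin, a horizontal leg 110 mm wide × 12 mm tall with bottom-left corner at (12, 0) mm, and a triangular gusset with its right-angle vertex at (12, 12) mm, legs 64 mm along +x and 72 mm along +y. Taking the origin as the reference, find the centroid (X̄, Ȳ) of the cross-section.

X̄ = 30.30 mm, Ȳ = 52.08 mm

vertical leg: A = 12 × 190 = 2280.00, centroid at (6.00, 95.00).
horizontal leg: A = 110 × 12 = 1320.00, centroid at (67.00, 6.00).
gusset: A = ½·64·72 = 2304.00, centroid at (33.33, 36.00).
ΣA = 5904.00 mm², ΣAX̄ = 178920.00 mm³, ΣAȲ = 307464.00 mm³.
X̄ = 178920.00/5904.00 = 30.30 mm; Ȳ = 307464.00/5904.00 = 52.08 mm.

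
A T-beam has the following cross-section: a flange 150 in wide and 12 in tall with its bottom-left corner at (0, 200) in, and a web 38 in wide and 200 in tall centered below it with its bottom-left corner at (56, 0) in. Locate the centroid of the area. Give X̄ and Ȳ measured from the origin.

web: A = 38 × 200 = 7600.00, centroid at (75.00, 100.00).
flange: A = 150 × 12 = 1800.00, centroid at (75.00, 206.00).
ΣA = 9400.00 in², ΣAX̄ = 705000.00 in³, ΣAȲ = 1130800.00 in³.
X̄ = 705000.00/9400.00 = 75.00 in; Ȳ = 1130800.00/9400.00 = 120.30 in.

X̄ = 75.00 in, Ȳ = 120.30 in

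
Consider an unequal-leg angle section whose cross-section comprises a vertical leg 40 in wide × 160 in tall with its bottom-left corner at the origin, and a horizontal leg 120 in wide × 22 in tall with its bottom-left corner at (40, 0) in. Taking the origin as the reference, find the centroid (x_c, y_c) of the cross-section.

vertical leg: A = 40 × 160 = 6400.00, centroid at (20.00, 80.00).
horizontal leg: A = 120 × 22 = 2640.00, centroid at (100.00, 11.00).
ΣA = 9040.00 in², ΣAx_c = 392000.00 in³, ΣAy_c = 541040.00 in³.
x_c = 392000.00/9040.00 = 43.36 in; y_c = 541040.00/9040.00 = 59.85 in.

x_c = 43.36 in, y_c = 59.85 in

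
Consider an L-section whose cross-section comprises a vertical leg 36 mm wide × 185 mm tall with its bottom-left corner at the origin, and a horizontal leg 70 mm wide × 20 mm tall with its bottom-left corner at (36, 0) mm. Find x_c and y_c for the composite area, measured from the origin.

x_c = 27.21 mm, y_c = 78.17 mm

Part | A | x̄ᵢ | ȳᵢ | A·x̄ᵢ | A·ȳᵢ
vertical leg | 6660.00 | 18.00 | 92.50 | 119880.00 | 616050.00
horizontal leg | 1400.00 | 71.00 | 10.00 | 99400.00 | 14000.00
Σ | 8060.00 |  |  | 219280.00 | 630050.00
x_c = 219280.00 / 8060.00 = 27.21 mm
y_c = 630050.00 / 8060.00 = 78.17 mm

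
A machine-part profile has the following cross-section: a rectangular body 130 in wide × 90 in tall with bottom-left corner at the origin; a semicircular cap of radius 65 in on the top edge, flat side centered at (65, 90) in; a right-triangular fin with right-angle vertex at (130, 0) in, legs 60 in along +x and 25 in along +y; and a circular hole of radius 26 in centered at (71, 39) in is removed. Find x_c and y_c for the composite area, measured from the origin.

x_c = 68.01 in, y_c = 72.53 in

rectangular body: A = 130 × 90 = 11700.00, centroid at (65.00, 45.00).
semicircular top: A = ½π·65² = 6636.61, centroid at (65.00, 117.59).
triangular fin: A = ½·60·25 = 750.00, centroid at (150.00, 8.33).
hole: A = −π·26² = -2123.72, centroid at (71.00, 39.00).
ΣA = 16962.90 in², ΣAx_c = 1153596.06 in³, ΣAy_c = 1230303.69 in³.
x_c = 1153596.06/16962.90 = 68.01 in; y_c = 1230303.69/16962.90 = 72.53 in.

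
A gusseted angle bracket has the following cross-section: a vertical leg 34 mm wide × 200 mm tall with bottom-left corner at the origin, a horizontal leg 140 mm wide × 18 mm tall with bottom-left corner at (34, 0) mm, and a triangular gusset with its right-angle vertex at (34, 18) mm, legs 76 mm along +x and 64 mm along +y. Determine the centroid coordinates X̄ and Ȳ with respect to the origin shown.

X̄ = 44.42 mm, Ȳ = 67.93 mm

vertical leg: A = 34 × 200 = 6800.00, centroid at (17.00, 100.00).
horizontal leg: A = 140 × 18 = 2520.00, centroid at (104.00, 9.00).
gusset: A = ½·76·64 = 2432.00, centroid at (59.33, 39.33).
ΣA = 11752.00 mm², ΣAX̄ = 521978.67 mm³, ΣAȲ = 798338.67 mm³.
X̄ = 521978.67/11752.00 = 44.42 mm; Ȳ = 798338.67/11752.00 = 67.93 mm.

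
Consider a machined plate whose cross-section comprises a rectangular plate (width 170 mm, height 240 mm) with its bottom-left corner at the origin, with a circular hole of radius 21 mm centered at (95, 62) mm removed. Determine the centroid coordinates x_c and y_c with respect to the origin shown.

x_c = 84.65 mm, y_c = 122.04 mm

Part | A | x̄ᵢ | ȳᵢ | A·x̄ᵢ | A·ȳᵢ
plate | 40800.00 | 85.00 | 120.00 | 3468000.00 | 4896000.00
hole | -1385.44 | 95.00 | 62.00 | -131617.02 | -85897.43
Σ | 39414.56 |  |  | 3336382.98 | 4810102.57
x_c = 3336382.98 / 39414.56 = 84.65 mm
y_c = 4810102.57 / 39414.56 = 122.04 mm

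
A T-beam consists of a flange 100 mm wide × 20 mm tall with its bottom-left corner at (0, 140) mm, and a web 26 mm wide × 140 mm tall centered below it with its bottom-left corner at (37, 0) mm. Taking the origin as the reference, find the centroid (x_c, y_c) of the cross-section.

Part | A | x̄ᵢ | ȳᵢ | A·x̄ᵢ | A·ȳᵢ
web | 3640.00 | 50.00 | 70.00 | 182000.00 | 254800.00
flange | 2000.00 | 50.00 | 150.00 | 100000.00 | 300000.00
Σ | 5640.00 |  |  | 282000.00 | 554800.00
x_c = 282000.00 / 5640.00 = 50.00 mm
y_c = 554800.00 / 5640.00 = 98.37 mm

x_c = 50.00 mm, y_c = 98.37 mm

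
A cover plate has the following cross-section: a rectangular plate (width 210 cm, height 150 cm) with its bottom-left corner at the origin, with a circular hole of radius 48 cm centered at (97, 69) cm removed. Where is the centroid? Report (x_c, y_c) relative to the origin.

plate: A = 210 × 150 = 31500.00, centroid at (105.00, 75.00).
hole: A = −π·48² = -7238.23, centroid at (97.00, 69.00).
ΣA = 24261.77 cm²
ΣAx_c = (31500.00)(105.00) + (-7238.23)(97.00) = 2605391.74 cm³
ΣAy_c = (31500.00)(75.00) + (-7238.23)(69.00) = 1863062.17 cm³
x_c = 2605391.74 / 24261.77 = 107.39 cm
y_c = 1863062.17 / 24261.77 = 76.79 cm

x_c = 107.39 cm, y_c = 76.79 cm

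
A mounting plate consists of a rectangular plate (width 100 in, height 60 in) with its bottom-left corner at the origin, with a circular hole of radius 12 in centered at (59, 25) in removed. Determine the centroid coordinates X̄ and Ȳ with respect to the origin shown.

plate: A = 100 × 60 = 6000.00, centroid at (50.00, 30.00).
hole: A = −π·12² = -452.39, centroid at (59.00, 25.00).
ΣA = 5547.61 in²
ΣAX̄ = (6000.00)(50.00) + (-452.39)(59.00) = 273309.03 in³
ΣAȲ = (6000.00)(30.00) + (-452.39)(25.00) = 168690.27 in³
X̄ = 273309.03 / 5547.61 = 49.27 in
Ȳ = 168690.27 / 5547.61 = 30.41 in

X̄ = 49.27 in, Ȳ = 30.41 in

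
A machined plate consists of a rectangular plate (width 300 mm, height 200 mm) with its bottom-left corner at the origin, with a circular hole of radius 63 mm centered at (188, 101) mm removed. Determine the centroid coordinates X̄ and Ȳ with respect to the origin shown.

Part | A | x̄ᵢ | ȳᵢ | A·x̄ᵢ | A·ȳᵢ
plate | 60000.00 | 150.00 | 100.00 | 9000000.00 | 6000000.00
hole | -12468.98 | 188.00 | 101.00 | -2344168.47 | -1259367.11
Σ | 47531.02 |  |  | 6655831.53 | 4740632.89
X̄ = 6655831.53 / 47531.02 = 140.03 mm
Ȳ = 4740632.89 / 47531.02 = 99.74 mm

X̄ = 140.03 mm, Ȳ = 99.74 mm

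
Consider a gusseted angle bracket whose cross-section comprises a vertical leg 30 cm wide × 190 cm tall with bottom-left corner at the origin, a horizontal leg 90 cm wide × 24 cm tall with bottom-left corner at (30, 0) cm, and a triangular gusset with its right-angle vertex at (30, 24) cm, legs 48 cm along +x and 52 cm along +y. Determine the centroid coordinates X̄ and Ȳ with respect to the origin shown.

Part | A | x̄ᵢ | ȳᵢ | A·x̄ᵢ | A·ȳᵢ
vertical leg | 5700.00 | 15.00 | 95.00 | 85500.00 | 541500.00
horizontal leg | 2160.00 | 75.00 | 12.00 | 162000.00 | 25920.00
gusset | 1248.00 | 46.00 | 41.33 | 57408.00 | 51584.00
Σ | 9108.00 |  |  | 304908.00 | 619004.00
X̄ = 304908.00 / 9108.00 = 33.48 cm
Ȳ = 619004.00 / 9108.00 = 67.96 cm

X̄ = 33.48 cm, Ȳ = 67.96 cm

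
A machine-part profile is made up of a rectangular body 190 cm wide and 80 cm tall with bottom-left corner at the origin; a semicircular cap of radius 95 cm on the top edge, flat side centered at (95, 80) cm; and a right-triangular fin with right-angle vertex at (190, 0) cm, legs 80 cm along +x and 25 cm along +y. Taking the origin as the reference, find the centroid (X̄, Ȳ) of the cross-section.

X̄ = 99.01 cm, Ȳ = 76.44 cm

rectangular body: A = 190 × 80 = 15200.00, centroid at (95.00, 40.00).
semicircular top: A = ½π·95² = 14176.44, centroid at (95.00, 120.32).
triangular fin: A = ½·80·25 = 1000.00, centroid at (216.67, 8.33).
ΣA = 30376.44 cm²
ΣAX̄ = (15200.00)(95.00) + (14176.44)(95.00) + (1000.00)(216.67) = 3007428.17 cm³
ΣAȲ = (15200.00)(40.00) + (14176.44)(120.32) + (1000.00)(8.33) = 2322031.61 cm³
X̄ = 3007428.17 / 30376.44 = 99.01 cm
Ȳ = 2322031.61 / 30376.44 = 76.44 cm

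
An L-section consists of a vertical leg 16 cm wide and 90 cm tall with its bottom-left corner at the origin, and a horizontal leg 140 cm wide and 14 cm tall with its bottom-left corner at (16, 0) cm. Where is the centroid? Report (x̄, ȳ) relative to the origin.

x̄ = 52.96 cm, ȳ = 23.09 cm

vertical leg: A = 16 × 90 = 1440.00, centroid at (8.00, 45.00).
horizontal leg: A = 140 × 14 = 1960.00, centroid at (86.00, 7.00).
ΣA = 3400.00 cm²
ΣAx̄ = (1440.00)(8.00) + (1960.00)(86.00) = 180080.00 cm³
ΣAȳ = (1440.00)(45.00) + (1960.00)(7.00) = 78520.00 cm³
x̄ = 180080.00 / 3400.00 = 52.96 cm
ȳ = 78520.00 / 3400.00 = 23.09 cm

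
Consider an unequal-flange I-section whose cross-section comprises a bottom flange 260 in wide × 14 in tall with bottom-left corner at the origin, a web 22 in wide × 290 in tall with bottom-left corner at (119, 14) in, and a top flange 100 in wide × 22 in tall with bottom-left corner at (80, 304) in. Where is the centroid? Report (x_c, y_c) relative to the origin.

x_c = 130.00 in, y_c = 141.81 in

bottom flange: A = 260 × 14 = 3640.00, centroid at (130.00, 7.00).
web: A = 22 × 290 = 6380.00, centroid at (130.00, 159.00).
top flange: A = 100 × 22 = 2200.00, centroid at (130.00, 315.00).
ΣA = 12220.00 in², ΣAx_c = 1588600.00 in³, ΣAy_c = 1732900.00 in³.
x_c = 1588600.00/12220.00 = 130.00 in; y_c = 1732900.00/12220.00 = 141.81 in.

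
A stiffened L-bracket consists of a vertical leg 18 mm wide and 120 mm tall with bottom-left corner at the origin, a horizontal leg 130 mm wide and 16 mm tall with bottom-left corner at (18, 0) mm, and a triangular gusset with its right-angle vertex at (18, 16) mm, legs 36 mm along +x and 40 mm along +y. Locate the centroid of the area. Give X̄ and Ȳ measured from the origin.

vertical leg: A = 18 × 120 = 2160.00, centroid at (9.00, 60.00).
horizontal leg: A = 130 × 16 = 2080.00, centroid at (83.00, 8.00).
gusset: A = ½·36·40 = 720.00, centroid at (30.00, 29.33).
ΣA = 4960.00 mm²
ΣAX̄ = (2160.00)(9.00) + (2080.00)(83.00) + (720.00)(30.00) = 213680.00 mm³
ΣAȲ = (2160.00)(60.00) + (2080.00)(8.00) + (720.00)(29.33) = 167360.00 mm³
X̄ = 213680.00 / 4960.00 = 43.08 mm
Ȳ = 167360.00 / 4960.00 = 33.74 mm

X̄ = 43.08 mm, Ȳ = 33.74 mm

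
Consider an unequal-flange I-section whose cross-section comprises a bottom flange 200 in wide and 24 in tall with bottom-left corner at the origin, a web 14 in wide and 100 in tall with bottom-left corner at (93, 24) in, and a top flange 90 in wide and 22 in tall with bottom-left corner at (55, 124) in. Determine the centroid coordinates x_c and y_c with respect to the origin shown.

bottom flange: A = 200 × 24 = 4800.00, centroid at (100.00, 12.00).
web: A = 14 × 100 = 1400.00, centroid at (100.00, 74.00).
top flange: A = 90 × 22 = 1980.00, centroid at (100.00, 135.00).
ΣA = 8180.00 in², ΣAx_c = 818000.00 in³, ΣAy_c = 428500.00 in³.
x_c = 818000.00/8180.00 = 100.00 in; y_c = 428500.00/8180.00 = 52.38 in.

x_c = 100.00 in, y_c = 52.38 in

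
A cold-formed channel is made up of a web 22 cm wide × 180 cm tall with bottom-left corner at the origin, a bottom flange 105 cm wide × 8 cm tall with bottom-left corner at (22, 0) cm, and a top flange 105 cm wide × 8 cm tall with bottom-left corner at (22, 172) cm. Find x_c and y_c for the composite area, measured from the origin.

x_c = 29.91 cm, y_c = 90.00 cm

web: A = 22 × 180 = 3960.00, centroid at (11.00, 90.00).
bottom flange: A = 105 × 8 = 840.00, centroid at (74.50, 4.00).
top flange: A = 105 × 8 = 840.00, centroid at (74.50, 176.00).
ΣA = 5640.00 cm²
ΣAx_c = (3960.00)(11.00) + (840.00)(74.50) + (840.00)(74.50) = 168720.00 cm³
ΣAy_c = (3960.00)(90.00) + (840.00)(4.00) + (840.00)(176.00) = 507600.00 cm³
x_c = 168720.00 / 5640.00 = 29.91 cm
y_c = 507600.00 / 5640.00 = 90.00 cm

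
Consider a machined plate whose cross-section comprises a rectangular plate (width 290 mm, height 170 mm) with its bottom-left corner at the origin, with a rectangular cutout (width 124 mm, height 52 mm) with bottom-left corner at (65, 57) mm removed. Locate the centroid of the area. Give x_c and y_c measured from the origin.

x_c = 147.71 mm, y_c = 85.30 mm

plate: A = 290 × 170 = 49300.00, centroid at (145.00, 85.00).
hole: A = −(124 × 52) = -6448.00, centroid at (127.00, 83.00).
ΣA = 42852.00 mm²
ΣAx_c = (49300.00)(145.00) + (-6448.00)(127.00) = 6329604.00 mm³
ΣAy_c = (49300.00)(85.00) + (-6448.00)(83.00) = 3655316.00 mm³
x_c = 6329604.00 / 42852.00 = 147.71 mm
y_c = 3655316.00 / 42852.00 = 85.30 mm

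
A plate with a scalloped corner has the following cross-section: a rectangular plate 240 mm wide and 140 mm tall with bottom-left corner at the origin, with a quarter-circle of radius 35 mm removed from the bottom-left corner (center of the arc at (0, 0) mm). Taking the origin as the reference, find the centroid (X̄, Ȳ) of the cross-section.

plate: A = 240 × 140 = 33600.00, centroid at (120.00, 70.00).
removed quarter-circle: A = −¼π·35² = -962.11, centroid at (14.85, 14.85).
ΣA = 32637.89 mm², ΣAX̄ = 4017708.33 mm³, ΣAȲ = 2337708.33 mm³.
X̄ = 4017708.33/32637.89 = 123.10 mm; Ȳ = 2337708.33/32637.89 = 71.63 mm.

X̄ = 123.10 mm, Ȳ = 71.63 mm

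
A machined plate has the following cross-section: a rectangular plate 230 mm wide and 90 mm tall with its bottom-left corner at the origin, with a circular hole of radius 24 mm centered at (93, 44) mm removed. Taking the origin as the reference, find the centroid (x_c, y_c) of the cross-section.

x_c = 117.11 mm, y_c = 45.10 mm

plate: A = 230 × 90 = 20700.00, centroid at (115.00, 45.00).
hole: A = −π·24² = -1809.56, centroid at (93.00, 44.00).
ΣA = 18890.44 mm²
ΣAx_c = (20700.00)(115.00) + (-1809.56)(93.00) = 2212211.16 mm³
ΣAy_c = (20700.00)(45.00) + (-1809.56)(44.00) = 851879.48 mm³
x_c = 2212211.16 / 18890.44 = 117.11 mm
y_c = 851879.48 / 18890.44 = 45.10 mm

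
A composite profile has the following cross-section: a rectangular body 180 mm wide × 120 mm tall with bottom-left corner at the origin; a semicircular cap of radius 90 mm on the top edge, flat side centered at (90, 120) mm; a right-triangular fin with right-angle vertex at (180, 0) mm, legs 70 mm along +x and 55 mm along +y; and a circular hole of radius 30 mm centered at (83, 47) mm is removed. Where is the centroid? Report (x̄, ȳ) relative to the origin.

rectangular body: A = 180 × 120 = 21600.00, centroid at (90.00, 60.00).
semicircular top: A = ½π·90² = 12723.45, centroid at (90.00, 158.20).
triangular fin: A = ½·70·55 = 1925.00, centroid at (203.33, 18.33).
hole: A = −π·30² = -2827.43, centroid at (83.00, 47.00).
ΣA = 33421.02 mm²
ΣAx̄ = (21600.00)(90.00) + (12723.45)(90.00) + (1925.00)(203.33) + (-2827.43)(83.00) = 3245850.22 mm³
ΣAȳ = (21600.00)(60.00) + (12723.45)(158.20) + (1925.00)(18.33) + (-2827.43)(47.00) = 3211216.33 mm³
x̄ = 3245850.22 / 33421.02 = 97.12 mm
ȳ = 3211216.33 / 33421.02 = 96.08 mm

x̄ = 97.12 mm, ȳ = 96.08 mm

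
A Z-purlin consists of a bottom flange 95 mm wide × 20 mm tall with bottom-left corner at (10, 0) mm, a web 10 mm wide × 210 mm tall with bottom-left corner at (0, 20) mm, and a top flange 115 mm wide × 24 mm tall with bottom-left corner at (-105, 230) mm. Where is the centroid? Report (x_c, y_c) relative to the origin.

bottom flange: A = 95 × 20 = 1900.00, centroid at (57.50, 10.00).
web: A = 10 × 210 = 2100.00, centroid at (5.00, 125.00).
top flange: A = 115 × 24 = 2760.00, centroid at (-47.50, 242.00).
ΣA = 6760.00 mm²
ΣAx_c = (1900.00)(57.50) + (2100.00)(5.00) + (2760.00)(-47.50) = -11350.00 mm³
ΣAy_c = (1900.00)(10.00) + (2100.00)(125.00) + (2760.00)(242.00) = 949420.00 mm³
x_c = -11350.00 / 6760.00 = -1.68 mm
y_c = 949420.00 / 6760.00 = 140.45 mm

x_c = -1.68 mm, y_c = 140.45 mm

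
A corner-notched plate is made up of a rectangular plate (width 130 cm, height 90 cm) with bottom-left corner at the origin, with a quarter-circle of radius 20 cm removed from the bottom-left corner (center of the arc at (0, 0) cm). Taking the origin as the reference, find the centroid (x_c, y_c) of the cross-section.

x_c = 66.56 cm, y_c = 46.01 cm

plate: A = 130 × 90 = 11700.00, centroid at (65.00, 45.00).
removed quarter-circle: A = −¼π·20² = -314.16, centroid at (8.49, 8.49).
ΣA = 11385.84 cm², ΣAx_c = 757833.33 cm³, ΣAy_c = 523833.33 cm³.
x_c = 757833.33/11385.84 = 66.56 cm; y_c = 523833.33/11385.84 = 46.01 cm.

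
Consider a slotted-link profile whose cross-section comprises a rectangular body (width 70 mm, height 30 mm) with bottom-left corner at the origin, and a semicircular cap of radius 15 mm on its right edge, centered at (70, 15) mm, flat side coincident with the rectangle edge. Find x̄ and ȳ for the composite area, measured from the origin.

x̄ = 40.96 mm, ȳ = 15.00 mm

rectangular body: A = 70 × 30 = 2100.00, centroid at (35.00, 15.00).
semicircular end: A = ½π·15² = 353.43, centroid at (76.37, 15.00).
ΣA = 2453.43 mm²
ΣAx̄ = (2100.00)(35.00) + (353.43)(76.37) = 100490.04 mm³
ΣAȳ = (2100.00)(15.00) + (353.43)(15.00) = 36801.44 mm³
x̄ = 100490.04 / 2453.43 = 40.96 mm
ȳ = 36801.44 / 2453.43 = 15.00 mm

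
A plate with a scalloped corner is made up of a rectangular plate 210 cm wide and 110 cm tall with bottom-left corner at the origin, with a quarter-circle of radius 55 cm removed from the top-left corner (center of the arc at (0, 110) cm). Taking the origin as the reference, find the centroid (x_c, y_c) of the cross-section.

Part | A | x̄ᵢ | ȳᵢ | A·x̄ᵢ | A·ȳᵢ
plate | 23100.00 | 105.00 | 55.00 | 2425500.00 | 1270500.00
removed quarter-circle | -2375.83 | 23.34 | 86.66 | -55458.33 | -205882.91
Σ | 20724.17 |  |  | 2370041.67 | 1064617.09
x_c = 2370041.67 / 20724.17 = 114.36 cm
y_c = 1064617.09 / 20724.17 = 51.37 cm

x_c = 114.36 cm, y_c = 51.37 cm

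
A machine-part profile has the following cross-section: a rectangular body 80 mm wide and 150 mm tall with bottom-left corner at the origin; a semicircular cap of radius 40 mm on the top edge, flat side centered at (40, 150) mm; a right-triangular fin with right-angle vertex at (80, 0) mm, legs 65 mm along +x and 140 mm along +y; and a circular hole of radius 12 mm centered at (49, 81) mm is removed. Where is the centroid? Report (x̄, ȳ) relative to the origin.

x̄ = 54.86 mm, ȳ = 80.35 mm

rectangular body: A = 80 × 150 = 12000.00, centroid at (40.00, 75.00).
semicircular top: A = ½π·40² = 2513.27, centroid at (40.00, 166.98).
triangular fin: A = ½·65·140 = 4550.00, centroid at (101.67, 46.67).
hole: A = −π·12² = -452.39, centroid at (49.00, 81.00).
ΣA = 18610.88 mm², ΣAx̄ = 1020947.22 mm³, ΣAȳ = 1495347.58 mm³.
x̄ = 1020947.22/18610.88 = 54.86 mm; ȳ = 1495347.58/18610.88 = 80.35 mm.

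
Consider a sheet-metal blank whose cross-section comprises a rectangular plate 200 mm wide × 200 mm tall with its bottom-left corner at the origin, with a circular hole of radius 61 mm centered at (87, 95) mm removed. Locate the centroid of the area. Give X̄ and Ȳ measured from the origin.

plate: A = 200 × 200 = 40000.00, centroid at (100.00, 100.00).
hole: A = −π·61² = -11689.87, centroid at (87.00, 95.00).
ΣA = 28310.13 mm²
ΣAX̄ = (40000.00)(100.00) + (-11689.87)(87.00) = 2982981.64 mm³
ΣAȲ = (40000.00)(100.00) + (-11689.87)(95.00) = 2889462.70 mm³
X̄ = 2982981.64 / 28310.13 = 105.37 mm
Ȳ = 2889462.70 / 28310.13 = 102.06 mm

X̄ = 105.37 mm, Ȳ = 102.06 mm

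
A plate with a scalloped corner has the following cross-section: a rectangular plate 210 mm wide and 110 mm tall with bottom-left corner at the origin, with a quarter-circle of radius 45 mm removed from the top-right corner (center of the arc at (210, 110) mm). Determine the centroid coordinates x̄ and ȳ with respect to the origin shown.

x̄ = 98.65 mm, ȳ = 52.35 mm

plate: A = 210 × 110 = 23100.00, centroid at (105.00, 55.00).
removed quarter-circle: A = −¼π·45² = -1590.43, centroid at (190.90, 90.90).
ΣA = 21509.57 mm²
ΣAx̄ = (23100.00)(105.00) + (-1590.43)(190.90) = 2121884.43 mm³
ΣAȳ = (23100.00)(55.00) + (-1590.43)(90.90) = 1125927.56 mm³
x̄ = 2121884.43 / 21509.57 = 98.65 mm
ȳ = 1125927.56 / 21509.57 = 52.35 mm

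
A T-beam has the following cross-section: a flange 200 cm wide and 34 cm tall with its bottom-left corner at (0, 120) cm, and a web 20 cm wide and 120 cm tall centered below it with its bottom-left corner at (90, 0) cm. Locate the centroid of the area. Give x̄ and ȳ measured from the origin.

web: A = 20 × 120 = 2400.00, centroid at (100.00, 60.00).
flange: A = 200 × 34 = 6800.00, centroid at (100.00, 137.00).
ΣA = 9200.00 cm²
ΣAx̄ = (2400.00)(100.00) + (6800.00)(100.00) = 920000.00 cm³
ΣAȳ = (2400.00)(60.00) + (6800.00)(137.00) = 1075600.00 cm³
x̄ = 920000.00 / 9200.00 = 100.00 cm
ȳ = 1075600.00 / 9200.00 = 116.91 cm

x̄ = 100.00 cm, ȳ = 116.91 cm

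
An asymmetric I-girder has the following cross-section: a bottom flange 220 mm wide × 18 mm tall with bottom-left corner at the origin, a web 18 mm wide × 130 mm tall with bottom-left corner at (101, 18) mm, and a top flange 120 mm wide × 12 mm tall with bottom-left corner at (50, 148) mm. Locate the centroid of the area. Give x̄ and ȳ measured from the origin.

x̄ = 110.00 mm, ȳ = 58.35 mm

bottom flange: A = 220 × 18 = 3960.00, centroid at (110.00, 9.00).
web: A = 18 × 130 = 2340.00, centroid at (110.00, 83.00).
top flange: A = 120 × 12 = 1440.00, centroid at (110.00, 154.00).
ΣA = 7740.00 mm², ΣAx̄ = 851400.00 mm³, ΣAȳ = 451620.00 mm³.
x̄ = 851400.00/7740.00 = 110.00 mm; ȳ = 451620.00/7740.00 = 58.35 mm.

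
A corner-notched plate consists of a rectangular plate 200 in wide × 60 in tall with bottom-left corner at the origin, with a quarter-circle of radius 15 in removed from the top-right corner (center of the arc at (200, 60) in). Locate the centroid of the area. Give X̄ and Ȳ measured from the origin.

X̄ = 98.60 in, Ȳ = 29.65 in

plate: A = 200 × 60 = 12000.00, centroid at (100.00, 30.00).
removed quarter-circle: A = −¼π·15² = -176.71, centroid at (193.63, 53.63).
ΣA = 11823.29 in²
ΣAX̄ = (12000.00)(100.00) + (-176.71)(193.63) = 1165782.08 in³
ΣAȲ = (12000.00)(30.00) + (-176.71)(53.63) = 350522.12 in³
X̄ = 1165782.08 / 11823.29 = 98.60 in
Ȳ = 350522.12 / 11823.29 = 29.65 in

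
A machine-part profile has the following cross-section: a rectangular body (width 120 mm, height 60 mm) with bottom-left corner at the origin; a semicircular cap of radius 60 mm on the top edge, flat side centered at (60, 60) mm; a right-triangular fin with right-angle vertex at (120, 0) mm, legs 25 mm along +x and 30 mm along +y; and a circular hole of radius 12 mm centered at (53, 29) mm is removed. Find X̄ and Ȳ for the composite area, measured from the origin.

rectangular body: A = 120 × 60 = 7200.00, centroid at (60.00, 30.00).
semicircular top: A = ½π·60² = 5654.87, centroid at (60.00, 85.46).
triangular fin: A = ½·25·30 = 375.00, centroid at (128.33, 10.00).
hole: A = −π·12² = -452.39, centroid at (53.00, 29.00).
ΣA = 12777.48 mm², ΣAX̄ = 795440.37 mm³, ΣAȲ = 689922.72 mm³.
X̄ = 795440.37/12777.48 = 62.25 mm; Ȳ = 689922.72/12777.48 = 54.00 mm.

X̄ = 62.25 mm, Ȳ = 54.00 mm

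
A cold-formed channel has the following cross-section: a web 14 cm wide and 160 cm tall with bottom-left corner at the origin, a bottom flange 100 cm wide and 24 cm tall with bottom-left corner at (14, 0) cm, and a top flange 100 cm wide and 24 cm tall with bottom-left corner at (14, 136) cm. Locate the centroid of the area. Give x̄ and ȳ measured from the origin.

x̄ = 45.86 cm, ȳ = 80.00 cm

Part | A | x̄ᵢ | ȳᵢ | A·x̄ᵢ | A·ȳᵢ
web | 2240.00 | 7.00 | 80.00 | 15680.00 | 179200.00
bottom flange | 2400.00 | 64.00 | 12.00 | 153600.00 | 28800.00
top flange | 2400.00 | 64.00 | 148.00 | 153600.00 | 355200.00
Σ | 7040.00 |  |  | 322880.00 | 563200.00
x̄ = 322880.00 / 7040.00 = 45.86 cm
ȳ = 563200.00 / 7040.00 = 80.00 cm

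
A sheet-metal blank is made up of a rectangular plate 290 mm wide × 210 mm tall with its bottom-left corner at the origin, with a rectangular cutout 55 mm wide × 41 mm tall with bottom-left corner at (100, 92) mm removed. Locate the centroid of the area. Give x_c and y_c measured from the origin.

x_c = 145.67 mm, y_c = 104.71 mm

plate: A = 290 × 210 = 60900.00, centroid at (145.00, 105.00).
hole: A = −(55 × 41) = -2255.00, centroid at (127.50, 112.50).
ΣA = 58645.00 mm²
ΣAx_c = (60900.00)(145.00) + (-2255.00)(127.50) = 8542987.50 mm³
ΣAy_c = (60900.00)(105.00) + (-2255.00)(112.50) = 6140812.50 mm³
x_c = 8542987.50 / 58645.00 = 145.67 mm
y_c = 6140812.50 / 58645.00 = 104.71 mm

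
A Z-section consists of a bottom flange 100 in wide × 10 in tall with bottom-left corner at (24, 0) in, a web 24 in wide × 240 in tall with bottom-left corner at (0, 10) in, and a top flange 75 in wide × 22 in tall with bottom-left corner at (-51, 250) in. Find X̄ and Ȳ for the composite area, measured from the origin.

bottom flange: A = 100 × 10 = 1000.00, centroid at (74.00, 5.00).
web: A = 24 × 240 = 5760.00, centroid at (12.00, 130.00).
top flange: A = 75 × 22 = 1650.00, centroid at (-13.50, 261.00).
ΣA = 8410.00 in², ΣAX̄ = 120845.00 in³, ΣAȲ = 1184450.00 in³.
X̄ = 120845.00/8410.00 = 14.37 in; Ȳ = 1184450.00/8410.00 = 140.84 in.

X̄ = 14.37 in, Ȳ = 140.84 in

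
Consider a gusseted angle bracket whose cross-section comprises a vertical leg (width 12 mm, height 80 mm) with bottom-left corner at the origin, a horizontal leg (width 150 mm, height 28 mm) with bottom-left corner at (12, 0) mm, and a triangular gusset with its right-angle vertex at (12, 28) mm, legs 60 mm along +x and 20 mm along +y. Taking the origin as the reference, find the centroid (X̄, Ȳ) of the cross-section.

X̄ = 67.77 mm, Ȳ = 20.49 mm

Part | A | x̄ᵢ | ȳᵢ | A·x̄ᵢ | A·ȳᵢ
vertical leg | 960.00 | 6.00 | 40.00 | 5760.00 | 38400.00
horizontal leg | 4200.00 | 87.00 | 14.00 | 365400.00 | 58800.00
gusset | 600.00 | 32.00 | 34.67 | 19200.00 | 20800.00
Σ | 5760.00 |  |  | 390360.00 | 118000.00
X̄ = 390360.00 / 5760.00 = 67.77 mm
Ȳ = 118000.00 / 5760.00 = 20.49 mm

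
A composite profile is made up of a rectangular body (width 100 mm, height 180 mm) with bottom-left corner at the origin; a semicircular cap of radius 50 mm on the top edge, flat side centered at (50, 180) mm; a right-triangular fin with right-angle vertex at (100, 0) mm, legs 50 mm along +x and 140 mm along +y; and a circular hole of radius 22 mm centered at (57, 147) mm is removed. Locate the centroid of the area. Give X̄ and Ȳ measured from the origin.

rectangular body: A = 100 × 180 = 18000.00, centroid at (50.00, 90.00).
semicircular top: A = ½π·50² = 3926.99, centroid at (50.00, 201.22).
triangular fin: A = ½·50·140 = 3500.00, centroid at (116.67, 46.67).
hole: A = −π·22² = -1520.53, centroid at (57.00, 147.00).
ΣA = 23906.46 mm²
ΣAX̄ = (18000.00)(50.00) + (3926.99)(50.00) + (3500.00)(116.67) + (-1520.53)(57.00) = 1418012.62 mm³
ΣAȲ = (18000.00)(90.00) + (3926.99)(201.22) + (3500.00)(46.67) + (-1520.53)(147.00) = 2350006.98 mm³
X̄ = 1418012.62 / 23906.46 = 59.32 mm
Ȳ = 2350006.98 / 23906.46 = 98.30 mm

X̄ = 59.32 mm, Ȳ = 98.30 mm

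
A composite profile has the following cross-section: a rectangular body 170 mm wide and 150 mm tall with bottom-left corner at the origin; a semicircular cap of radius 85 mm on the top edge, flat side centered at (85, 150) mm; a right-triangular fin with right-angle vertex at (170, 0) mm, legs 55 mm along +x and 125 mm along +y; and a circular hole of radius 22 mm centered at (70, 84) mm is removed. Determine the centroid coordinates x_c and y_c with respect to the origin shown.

rectangular body: A = 170 × 150 = 25500.00, centroid at (85.00, 75.00).
semicircular top: A = ½π·85² = 11349.00, centroid at (85.00, 186.08).
triangular fin: A = ½·55·125 = 3437.50, centroid at (188.33, 41.67).
hole: A = −π·22² = -1520.53, centroid at (70.00, 84.00).
ΣA = 38765.97 mm²
ΣAx_c = (25500.00)(85.00) + (11349.00)(85.00) + (3437.50)(188.33) + (-1520.53)(70.00) = 3673123.97 mm³
ΣAy_c = (25500.00)(75.00) + (11349.00)(186.08) + (3437.50)(41.67) + (-1520.53)(84.00) = 4039771.76 mm³
x_c = 3673123.97 / 38765.97 = 94.75 mm
y_c = 4039771.76 / 38765.97 = 104.21 mm

x_c = 94.75 mm, y_c = 104.21 mm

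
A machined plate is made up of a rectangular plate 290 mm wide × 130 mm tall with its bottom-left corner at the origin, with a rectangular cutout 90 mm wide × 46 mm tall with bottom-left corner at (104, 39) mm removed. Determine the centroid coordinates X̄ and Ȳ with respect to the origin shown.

X̄ = 144.51 mm, Ȳ = 65.37 mm

Part | A | x̄ᵢ | ȳᵢ | A·x̄ᵢ | A·ȳᵢ
plate | 37700.00 | 145.00 | 65.00 | 5466500.00 | 2450500.00
hole | -4140.00 | 149.00 | 62.00 | -616860.00 | -256680.00
Σ | 33560.00 |  |  | 4849640.00 | 2193820.00
X̄ = 4849640.00 / 33560.00 = 144.51 mm
Ȳ = 2193820.00 / 33560.00 = 65.37 mm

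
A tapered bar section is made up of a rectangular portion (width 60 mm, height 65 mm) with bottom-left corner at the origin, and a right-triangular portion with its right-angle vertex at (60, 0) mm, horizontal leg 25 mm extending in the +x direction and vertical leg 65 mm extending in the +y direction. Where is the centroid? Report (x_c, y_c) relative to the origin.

rectangular portion: A = 60 × 65 = 3900.00, centroid at (30.00, 32.50).
triangular portion: A = ½·25·65 = 812.50, centroid at (68.33, 21.67).
ΣA = 4712.50 mm²
ΣAx_c = (3900.00)(30.00) + (812.50)(68.33) = 172520.83 mm³
ΣAy_c = (3900.00)(32.50) + (812.50)(21.67) = 144354.17 mm³
x_c = 172520.83 / 4712.50 = 36.61 mm
y_c = 144354.17 / 4712.50 = 30.63 mm

x_c = 36.61 mm, y_c = 30.63 mm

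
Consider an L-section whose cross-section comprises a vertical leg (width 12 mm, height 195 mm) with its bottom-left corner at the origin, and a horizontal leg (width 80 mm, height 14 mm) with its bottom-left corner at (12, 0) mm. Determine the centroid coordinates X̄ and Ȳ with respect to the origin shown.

X̄ = 20.89 mm, Ȳ = 68.21 mm

Part | A | x̄ᵢ | ȳᵢ | A·x̄ᵢ | A·ȳᵢ
vertical leg | 2340.00 | 6.00 | 97.50 | 14040.00 | 228150.00
horizontal leg | 1120.00 | 52.00 | 7.00 | 58240.00 | 7840.00
Σ | 3460.00 |  |  | 72280.00 | 235990.00
X̄ = 72280.00 / 3460.00 = 20.89 mm
Ȳ = 235990.00 / 3460.00 = 68.21 mm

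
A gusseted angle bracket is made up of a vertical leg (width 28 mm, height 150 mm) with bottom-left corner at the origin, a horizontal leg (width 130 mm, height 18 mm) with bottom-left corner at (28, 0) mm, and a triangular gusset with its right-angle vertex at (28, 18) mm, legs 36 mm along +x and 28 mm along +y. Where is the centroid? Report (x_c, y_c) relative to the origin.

x_c = 42.10 mm, y_c = 49.66 mm

vertical leg: A = 28 × 150 = 4200.00, centroid at (14.00, 75.00).
horizontal leg: A = 130 × 18 = 2340.00, centroid at (93.00, 9.00).
gusset: A = ½·36·28 = 504.00, centroid at (40.00, 27.33).
ΣA = 7044.00 mm², ΣAx_c = 296580.00 mm³, ΣAy_c = 349836.00 mm³.
x_c = 296580.00/7044.00 = 42.10 mm; y_c = 349836.00/7044.00 = 49.66 mm.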